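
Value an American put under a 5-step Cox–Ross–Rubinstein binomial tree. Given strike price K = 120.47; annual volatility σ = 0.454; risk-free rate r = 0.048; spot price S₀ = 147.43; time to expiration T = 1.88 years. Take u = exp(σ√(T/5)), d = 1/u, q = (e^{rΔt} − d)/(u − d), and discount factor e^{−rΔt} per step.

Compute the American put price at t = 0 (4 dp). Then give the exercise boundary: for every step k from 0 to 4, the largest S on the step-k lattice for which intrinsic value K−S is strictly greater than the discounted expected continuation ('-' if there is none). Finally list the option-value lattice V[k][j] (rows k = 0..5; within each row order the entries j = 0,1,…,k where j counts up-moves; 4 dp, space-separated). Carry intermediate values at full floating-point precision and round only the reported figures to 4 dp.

params: Δt=0.37600 u=1.32100 d=0.75700 q=0.46314 e^(-rΔt)=0.98211
t_5 payoffs: 83.8199 56.5143 8.8650 0.0000 0.0000 0.0000
t_4: node(4,0) S=48.4147 payoff=72.0553 vs cont=69.9006 → 72.0553 [stop]  node(4,1) S=84.4854 payoff=35.9846 vs cont=33.8299 → 35.9846 [stop]  node(4,2) S=147.4300 payoff=0.0000 vs cont=4.6741 → 4.6741 [wait]  node(4,3) S=257.2706 payoff=0.0000 vs cont=0.0000 → 0.0000 [wait]  node(4,4) S=448.9464 payoff=0.0000 vs cont=0.0000 → 0.0000 [wait]  ⇒ S*(4)=84.4854
t_3: node(3,0) S=63.9557 payoff=56.5143 vs cont=54.3595 → 56.5143 [stop]  node(3,1) S=111.6050 payoff=8.8650 vs cont=21.0992 → 21.0992 [wait]  node(3,2) S=194.7547 payoff=0.0000 vs cont=2.4645 → 2.4645 [wait]  node(3,3) S=339.8540 payoff=0.0000 vs cont=0.0000 → 0.0000 [wait]  ⇒ S*(3)=63.9557
t_2: node(2,0) S=84.4854 payoff=35.9846 vs cont=39.3947 → 39.3947 [wait]  node(2,1) S=147.4300 payoff=0.0000 vs cont=12.2457 → 12.2457 [wait]  node(2,2) S=257.2706 payoff=0.0000 vs cont=1.2994 → 1.2994 [wait]  ⇒ S*(2)=-
t_1: node(1,0) S=111.6050 payoff=8.8650 vs cont=26.3412 → 26.3412 [wait]  node(1,1) S=194.7547 payoff=0.0000 vs cont=7.0477 → 7.0477 [wait]  ⇒ S*(1)=-
t_0: node(0,0) S=147.4300 payoff=0.0000 vs cont=17.0943 → 17.0943 [wait]  ⇒ S*(0)=-

price = 17.0943
boundary = - - - 63.9557 84.4854
tree:
17.0943
26.3412 7.0477
39.3947 12.2457 1.2994
56.5143 21.0992 2.4645 0.0000
72.0553 35.9846 4.6741 0.0000 0.0000
83.8199 56.5143 8.8650 0.0000 0.0000 0.0000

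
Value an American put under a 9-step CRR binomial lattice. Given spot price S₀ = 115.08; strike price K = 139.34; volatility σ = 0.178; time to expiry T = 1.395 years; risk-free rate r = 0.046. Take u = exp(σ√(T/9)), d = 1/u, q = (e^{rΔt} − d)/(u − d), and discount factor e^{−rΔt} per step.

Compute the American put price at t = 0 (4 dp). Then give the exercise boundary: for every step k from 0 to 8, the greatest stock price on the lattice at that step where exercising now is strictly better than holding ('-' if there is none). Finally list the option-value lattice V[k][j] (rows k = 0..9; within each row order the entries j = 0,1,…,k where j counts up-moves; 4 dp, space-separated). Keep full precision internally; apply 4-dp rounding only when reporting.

price = 24.2600
boundary = 115.0800 107.2914 115.0800 107.2914 115.0800 107.2914 115.0800 123.4340 115.0800
tree:
24.2600
32.0486 17.0403
39.3100 24.2600 10.9557
46.0800 32.0486 16.6138 6.1552
52.3918 39.3100 24.2600 10.1506 2.7441
58.2764 46.0800 32.0486 16.0970 5.0871 0.7321
63.7627 52.3918 39.3100 24.2600 9.1751 1.5806 0.0000
68.8778 58.2764 46.0800 32.0486 15.9060 3.4125 0.0000 0.0000
73.6466 63.7627 52.3918 39.3100 24.2600 7.3675 0.0000 0.0000 0.0000
78.0927 68.8778 58.2764 46.0800 32.0486 15.9060 0.0000 0.0000 0.0000 0.0000

Δt=0.15500, u=1.07259, d=0.93232, q=0.53350, disc=e^(-rΔt)=0.99290
k=9 terminal: V=max(K-S,0) → 78.0927 68.8778 58.2764 46.0800 32.0486 15.9060 0.0000 0.0000 0.0000 0.0000
k=8: j=0 S=65.6934 intr=73.6466 cont=72.6567 V=73.6466[EX]; j=1 S=75.5773 intr=63.7627 cont=62.7728 V=63.7627[EX]; j=2 S=86.9482 intr=52.3918 cont=51.4018 V=52.3918[EX]; j=3 S=100.0300 intr=39.3100 cont=38.3200 V=39.3100[EX]; j=4 S=115.0800 intr=24.2600 cont=23.2700 V=24.2600[EX]; j=5 S=132.3943 intr=6.9457 cont=7.3675 V=7.3675[hold]; j=6 S=152.3137 intr=0.0000 cont=0.0000 V=0.0000[hold]; j=7 S=175.2300 intr=0.0000 cont=0.0000 V=0.0000[hold]; j=8 S=201.5942 intr=0.0000 cont=0.0000 V=0.0000[hold]  S*(8)=115.0800
k=7: j=0 S=70.4622 intr=68.8778 cont=67.8878 V=68.8778[EX]; j=1 S=81.0636 intr=58.2764 cont=57.2864 V=58.2764[EX]; j=2 S=93.2600 intr=46.0800 cont=45.0900 V=46.0800[EX]; j=3 S=107.2914 intr=32.0486 cont=31.0586 V=32.0486[EX]; j=4 S=123.4340 intr=15.9060 cont=15.1395 V=15.9060[EX]; j=5 S=142.0052 intr=0.0000 cont=3.4125 V=3.4125[hold]; j=6 S=163.3705 intr=0.0000 cont=0.0000 V=0.0000[hold]; j=7 S=187.9504 intr=0.0000 cont=0.0000 V=0.0000[hold]  S*(7)=123.4340
k=6: j=0 S=75.5773 intr=63.7627 cont=62.7728 V=63.7627[EX]; j=1 S=86.9482 intr=52.3918 cont=51.4018 V=52.3918[EX]; j=2 S=100.0300 intr=39.3100 cont=38.3200 V=39.3100[EX]; j=3 S=115.0800 intr=24.2600 cont=23.2700 V=24.2600[EX]; j=4 S=132.3943 intr=6.9457 cont=9.1751 V=9.1751[hold]; j=5 S=152.3137 intr=0.0000 cont=1.5806 V=1.5806[hold]; j=6 S=175.2300 intr=0.0000 cont=0.0000 V=0.0000[hold]  S*(6)=115.0800
k=5: j=0 S=81.0636 intr=58.2764 cont=57.2864 V=58.2764[EX]; j=1 S=93.2600 intr=46.0800 cont=45.0900 V=46.0800[EX]; j=2 S=107.2914 intr=32.0486 cont=31.0586 V=32.0486[EX]; j=3 S=123.4340 intr=15.9060 cont=16.0970 V=16.0970[hold]; j=4 S=142.0052 intr=0.0000 cont=5.0871 V=5.0871[hold]; j=5 S=163.3705 intr=0.0000 cont=0.7321 V=0.7321[hold]  S*(5)=107.2914
k=4: j=0 S=86.9482 intr=52.3918 cont=51.4018 V=52.3918[EX]; j=1 S=100.0300 intr=39.3100 cont=38.3200 V=39.3100[EX]; j=2 S=115.0800 intr=24.2600 cont=23.3712 V=24.2600[EX]; j=3 S=132.3943 intr=6.9457 cont=10.1506 V=10.1506[hold]; j=4 S=152.3137 intr=0.0000 cont=2.7441 V=2.7441[hold]  S*(4)=115.0800
k=3: j=0 S=93.2600 intr=46.0800 cont=45.0900 V=46.0800[EX]; j=1 S=107.2914 intr=32.0486 cont=31.0586 V=32.0486[EX]; j=2 S=123.4340 intr=15.9060 cont=16.6138 V=16.6138[hold]; j=3 S=142.0052 intr=0.0000 cont=6.1552 V=6.1552[hold]  S*(3)=107.2914
k=2: j=0 S=100.0300 intr=39.3100 cont=38.3200 V=39.3100[EX]; j=1 S=115.0800 intr=24.2600 cont=23.6449 V=24.2600[EX]; j=2 S=132.3943 intr=6.9457 cont=10.9557 V=10.9557[hold]  S*(2)=115.0800
k=1: j=0 S=107.2914 intr=32.0486 cont=31.0586 V=32.0486[EX]; j=1 S=123.4340 intr=15.9060 cont=17.0403 V=17.0403[hold]  S*(1)=107.2914
k=0: j=0 S=115.0800 intr=24.2600 cont=23.8708 V=24.2600[EX]  S*(0)=115.0800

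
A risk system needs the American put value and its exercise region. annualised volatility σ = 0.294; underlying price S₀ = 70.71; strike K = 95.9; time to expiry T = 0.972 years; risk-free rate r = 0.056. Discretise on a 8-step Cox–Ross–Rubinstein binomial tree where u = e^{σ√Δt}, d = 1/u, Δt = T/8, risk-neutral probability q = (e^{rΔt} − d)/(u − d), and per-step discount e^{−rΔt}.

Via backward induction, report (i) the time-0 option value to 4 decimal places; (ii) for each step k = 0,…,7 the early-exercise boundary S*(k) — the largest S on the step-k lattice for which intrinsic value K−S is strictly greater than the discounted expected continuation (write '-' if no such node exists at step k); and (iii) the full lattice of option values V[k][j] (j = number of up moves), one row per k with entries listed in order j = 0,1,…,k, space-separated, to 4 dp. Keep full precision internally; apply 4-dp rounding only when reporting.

Δt=0.12150  u=1.10791  d=0.90260  q=0.50765  discount=0.99322
step 8 (expiry): payoffs max(K−S,0) = 64.7519 57.6665 48.9694 38.2939 25.1900 9.1053 0.0000 0.0000 0.0000
step 7: (k=7,j=0): S=34.5094, (K−S)⁺=61.3906, hold=60.7403 ⇒ V=61.3906 exercise | (k=7,j=1): S=42.3594, (K−S)⁺=53.5406, hold=52.8903 ⇒ V=53.5406 exercise | (k=7,j=2): S=51.9951, (K−S)⁺=43.9049, hold=43.2546 ⇒ V=43.9049 exercise | (k=7,j=3): S=63.8226, (K−S)⁺=32.0774, hold=31.4271 ⇒ V=32.0774 exercise | (k=7,j=4): S=78.3406, (K−S)⁺=17.5594, hold=16.9091 ⇒ V=17.5594 exercise | (k=7,j=5): S=96.1611, (K−S)⁺=0.0000, hold=4.4526 ⇒ V=4.4526 continue | (k=7,j=6): S=118.0352, (K−S)⁺=0.0000, hold=0.0000 ⇒ V=0.0000 continue | (k=7,j=7): S=144.8851, (K−S)⁺=0.0000, hold=0.0000 ⇒ V=0.0000 continue  boundary S*=78.3406
step 6: (k=6,j=0): S=38.2335, (K−S)⁺=57.6665, hold=57.0162 ⇒ V=57.6665 exercise | (k=6,j=1): S=46.9306, (K−S)⁺=48.9694, hold=48.3191 ⇒ V=48.9694 exercise | (k=6,j=2): S=57.6061, (K−S)⁺=38.2939, hold=37.6436 ⇒ V=38.2939 exercise | (k=6,j=3): S=70.7100, (K−S)⁺=25.1900, hold=24.5397 ⇒ V=25.1900 exercise | (k=6,j=4): S=86.7947, (K−S)⁺=9.1053, hold=10.8317 ⇒ V=10.8317 continue | (k=6,j=5): S=106.5382, (K−S)⁺=0.0000, hold=2.1773 ⇒ V=2.1773 continue | (k=6,j=6): S=130.7728, (K−S)⁺=0.0000, hold=0.0000 ⇒ V=0.0000 continue  boundary S*=70.7100
step 5: (k=5,j=0): S=42.3594, (K−S)⁺=53.5406, hold=52.8903 ⇒ V=53.5406 exercise | (k=5,j=1): S=51.9951, (K−S)⁺=43.9049, hold=43.2546 ⇒ V=43.9049 exercise | (k=5,j=2): S=63.8226, (K−S)⁺=32.0774, hold=31.4271 ⇒ V=32.0774 exercise | (k=5,j=3): S=78.3406, (K−S)⁺=17.5594, hold=17.7796 ⇒ V=17.7796 continue | (k=5,j=4): S=96.1611, (K−S)⁺=0.0000, hold=6.3946 ⇒ V=6.3946 continue | (k=5,j=5): S=118.0352, (K−S)⁺=0.0000, hold=1.0647 ⇒ V=1.0647 continue  boundary S*=63.8226
step 4: (k=4,j=0): S=46.9306, (K−S)⁺=48.9694, hold=48.3191 ⇒ V=48.9694 exercise | (k=4,j=1): S=57.6061, (K−S)⁺=38.2939, hold=37.6436 ⇒ V=38.2939 exercise | (k=4,j=2): S=70.7100, (K−S)⁺=25.1900, hold=24.6507 ⇒ V=25.1900 exercise | (k=4,j=3): S=86.7947, (K−S)⁺=9.1053, hold=11.9186 ⇒ V=11.9186 continue | (k=4,j=4): S=106.5382, (K−S)⁺=0.0000, hold=3.6639 ⇒ V=3.6639 continue  boundary S*=70.7100
step 3: (k=3,j=0): S=51.9951, (K−S)⁺=43.9049, hold=43.2546 ⇒ V=43.9049 exercise | (k=3,j=1): S=63.8226, (K−S)⁺=32.0774, hold=31.4271 ⇒ V=32.0774 exercise | (k=3,j=2): S=78.3406, (K−S)⁺=17.5594, hold=18.3276 ⇒ V=18.3276 continue | (k=3,j=3): S=96.1611, (K−S)⁺=0.0000, hold=7.6756 ⇒ V=7.6756 continue  boundary S*=63.8226
step 2: (k=2,j=0): S=57.6061, (K−S)⁺=38.2939, hold=37.6436 ⇒ V=38.2939 exercise | (k=2,j=1): S=70.7100, (K−S)⁺=25.1900, hold=24.9270 ⇒ V=25.1900 exercise | (k=2,j=2): S=86.7947, (K−S)⁺=9.1053, hold=12.8325 ⇒ V=12.8325 continue  boundary S*=70.7100
step 1: (k=1,j=0): S=63.8226, (K−S)⁺=32.0774, hold=31.4271 ⇒ V=32.0774 exercise | (k=1,j=1): S=78.3406, (K−S)⁺=17.5594, hold=18.7884 ⇒ V=18.7884 continue  boundary S*=63.8226
step 0: (k=0,j=0): S=70.7100, (K−S)⁺=25.1900, hold=25.1594 ⇒ V=25.1900 exercise  boundary S*=70.7100

price = 25.1900
boundary = 70.7100 63.8226 70.7100 63.8226 70.7100 63.8226 70.7100 78.3406
tree:
25.1900
32.0774 18.7884
38.2939 25.1900 12.8325
43.9049 32.0774 18.3276 7.6756
48.9694 38.2939 25.1900 11.9186 3.6639
53.5406 43.9049 32.0774 17.7796 6.3946 1.0647
57.6665 48.9694 38.2939 25.1900 10.8317 2.1773 0.0000
61.3906 53.5406 43.9049 32.0774 17.5594 4.4526 0.0000 0.0000
64.7519 57.6665 48.9694 38.2939 25.1900 9.1053 0.0000 0.0000 0.0000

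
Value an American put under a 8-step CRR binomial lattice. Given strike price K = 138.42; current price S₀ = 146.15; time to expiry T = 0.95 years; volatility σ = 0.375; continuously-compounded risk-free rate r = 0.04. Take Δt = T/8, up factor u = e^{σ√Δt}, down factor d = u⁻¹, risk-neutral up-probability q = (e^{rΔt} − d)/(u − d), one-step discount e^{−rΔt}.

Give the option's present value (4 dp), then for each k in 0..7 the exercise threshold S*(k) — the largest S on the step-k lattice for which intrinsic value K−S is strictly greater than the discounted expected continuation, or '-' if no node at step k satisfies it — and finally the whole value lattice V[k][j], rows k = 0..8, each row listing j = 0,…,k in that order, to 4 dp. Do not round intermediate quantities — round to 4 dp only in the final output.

price = 14.9565
boundary = - - - - 87.1588 99.1821 87.1588 99.1821
tree:
14.9565
21.4169 8.2734
29.7376 12.8305 3.5368
39.8436 19.3453 6.0691 0.8944
51.2612 28.1638 10.2122 1.7487 0.0000
61.8270 39.2379 16.7327 3.4191 0.0000 0.0000
71.1119 51.2612 26.3922 6.6851 0.0000 0.0000 0.0000
79.2713 61.8270 39.2379 13.0708 0.0000 0.0000 0.0000 0.0000
86.4415 71.1119 51.2612 25.5561 0.0000 0.0000 0.0000 0.0000 0.0000

Δt=0.11875, u=1.13795, d=0.87878, q=0.48611, disc=e^(-rΔt)=0.99526
k=8 terminal: V=max(K-S,0) → 86.4415 71.1119 51.2612 25.5561 0.0000 0.0000 0.0000 0.0000 0.0000
k=7: j=0 S=59.1487 intr=79.2713 cont=78.6153 V=79.2713[EX]; j=1 S=76.5930 intr=61.8270 cont=61.1710 V=61.8270[EX]; j=2 S=99.1821 intr=39.2379 cont=38.5820 V=39.2379[EX]; j=3 S=128.4331 intr=9.9869 cont=13.0708 V=13.0708[hold]; j=4 S=166.3109 intr=0.0000 cont=0.0000 V=0.0000[hold]; j=5 S=215.3597 intr=0.0000 cont=0.0000 V=0.0000[hold]; j=6 S=278.8742 intr=0.0000 cont=0.0000 V=0.0000[hold]; j=7 S=361.1205 intr=0.0000 cont=0.0000 V=0.0000[hold]  S*(7)=99.1821
k=6: j=0 S=67.3081 intr=71.1119 cont=70.4560 V=71.1119[EX]; j=1 S=87.1588 intr=51.2612 cont=50.6053 V=51.2612[EX]; j=2 S=112.8639 intr=25.5561 cont=26.3922 V=26.3922[hold]; j=3 S=146.1500 intr=0.0000 cont=6.6851 V=6.6851[hold]; j=4 S=189.2529 intr=0.0000 cont=0.0000 V=0.0000[hold]; j=5 S=245.0679 intr=0.0000 cont=0.0000 V=0.0000[hold]; j=6 S=317.3440 intr=0.0000 cont=0.0000 V=0.0000[hold]  S*(6)=87.1588
k=5: j=0 S=76.5930 intr=61.8270 cont=61.1710 V=61.8270[EX]; j=1 S=99.1821 intr=39.2379 cont=38.9865 V=39.2379[EX]; j=2 S=128.4331 intr=9.9869 cont=16.7327 V=16.7327[hold]; j=3 S=166.3109 intr=0.0000 cont=3.4191 V=3.4191[hold]; j=4 S=215.3597 intr=0.0000 cont=0.0000 V=0.0000[hold]; j=5 S=278.8742 intr=0.0000 cont=0.0000 V=0.0000[hold]  S*(5)=99.1821
k=4: j=0 S=87.1588 intr=51.2612 cont=50.6053 V=51.2612[EX]; j=1 S=112.8639 intr=25.5561 cont=28.1638 V=28.1638[hold]; j=2 S=146.1500 intr=0.0000 cont=10.2122 V=10.2122[hold]; j=3 S=189.2529 intr=0.0000 cont=1.7487 V=1.7487[hold]; j=4 S=245.0679 intr=0.0000 cont=0.0000 V=0.0000[hold]  S*(4)=87.1588
k=3: j=0 S=99.1821 intr=39.2379 cont=39.8436 V=39.8436[hold]; j=1 S=128.4331 intr=9.9869 cont=19.3453 V=19.3453[hold]; j=2 S=166.3109 intr=0.0000 cont=6.0691 V=6.0691[hold]; j=3 S=215.3597 intr=0.0000 cont=0.8944 V=0.8944[hold]  S*(3)=-
k=2: j=0 S=112.8639 intr=25.5561 cont=29.7376 V=29.7376[hold]; j=1 S=146.1500 intr=0.0000 cont=12.8305 V=12.8305[hold]; j=2 S=189.2529 intr=0.0000 cont=3.5368 V=3.5368[hold]  S*(2)=-
k=1: j=0 S=128.4331 intr=9.9869 cont=21.4169 V=21.4169[hold]; j=1 S=166.3109 intr=0.0000 cont=8.2734 V=8.2734[hold]  S*(1)=-
k=0: j=0 S=146.1500 intr=0.0000 cont=14.9565 V=14.9565[hold]  S*(0)=-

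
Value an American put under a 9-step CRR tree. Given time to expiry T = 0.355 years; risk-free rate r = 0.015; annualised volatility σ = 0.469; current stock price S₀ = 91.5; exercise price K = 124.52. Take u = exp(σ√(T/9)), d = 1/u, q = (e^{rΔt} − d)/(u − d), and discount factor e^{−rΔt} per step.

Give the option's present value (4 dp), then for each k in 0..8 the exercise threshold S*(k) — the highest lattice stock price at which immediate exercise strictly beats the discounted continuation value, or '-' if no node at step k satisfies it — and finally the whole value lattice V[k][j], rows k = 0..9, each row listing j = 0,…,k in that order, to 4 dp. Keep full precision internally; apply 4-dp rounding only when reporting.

price = 34.6061
boundary = - - 75.9478 69.1930 75.9478 83.3620 91.5000 100.4324 110.2369
tree:
34.6061
41.5471 27.1264
48.5722 33.9848 19.7270
55.3270 41.2769 26.1238 12.8188
61.4810 48.5722 33.4215 18.2471 6.9516
67.0877 55.3270 41.1580 25.0783 10.8663 2.7175
72.1957 61.4810 48.5722 33.0200 16.5023 4.7717 0.4946
76.8494 67.0877 55.3270 41.1580 24.0876 8.3021 0.9514 0.0000
81.0892 72.1957 61.4810 48.5722 33.0200 14.2831 1.8305 0.0000 0.0000
84.9520 76.8494 67.0877 55.3270 41.1580 24.0876 3.5215 0.0000 0.0000 0.0000

Δt=0.03944, u=1.09762, d=0.91106, q=0.47990, disc=e^(-rΔt)=0.99941
k=9 terminal: V=max(K-S,0) → 84.9520 76.8494 67.0877 55.3270 41.1580 24.0876 3.5215 0.0000 0.0000 0.0000
k=8: j=0 S=43.4308 intr=81.0892 cont=81.0156 V=81.0892[EX]; j=1 S=52.3243 intr=72.1957 cont=72.1220 V=72.1957[EX]; j=2 S=63.0390 intr=61.4810 cont=61.4073 V=61.4810[EX]; j=3 S=75.9478 intr=48.5722 cont=48.4985 V=48.5722[EX]; j=4 S=91.5000 intr=33.0200 cont=32.9463 V=33.0200[EX]; j=5 S=110.2369 intr=14.2831 cont=14.2095 V=14.2831[EX]; j=6 S=132.8106 intr=0.0000 cont=1.8305 V=1.8305[hold]; j=7 S=160.0069 intr=0.0000 cont=0.0000 V=0.0000[hold]; j=8 S=192.7723 intr=0.0000 cont=0.0000 V=0.0000[hold]  S*(8)=110.2369
k=7: j=0 S=47.6706 intr=76.8494 cont=76.7758 V=76.8494[EX]; j=1 S=57.4323 intr=67.0877 cont=67.0140 V=67.0877[EX]; j=2 S=69.1930 intr=55.3270 cont=55.2533 V=55.3270[EX]; j=3 S=83.3620 intr=41.1580 cont=41.0843 V=41.1580[EX]; j=4 S=100.4324 intr=24.0876 cont=24.0139 V=24.0876[EX]; j=5 S=120.9985 intr=3.5215 cont=8.3021 V=8.3021[hold]; j=6 S=145.7759 intr=0.0000 cont=0.9514 V=0.9514[hold]; j=7 S=175.6272 intr=0.0000 cont=0.0000 V=0.0000[hold]  S*(7)=100.4324
k=6: j=0 S=52.3243 intr=72.1957 cont=72.1220 V=72.1957[EX]; j=1 S=63.0390 intr=61.4810 cont=61.4073 V=61.4810[EX]; j=2 S=75.9478 intr=48.5722 cont=48.4985 V=48.5722[EX]; j=3 S=91.5000 intr=33.0200 cont=32.9463 V=33.0200[EX]; j=4 S=110.2369 intr=14.2831 cont=16.5023 V=16.5023[hold]; j=5 S=132.8106 intr=0.0000 cont=4.7717 V=4.7717[hold]; j=6 S=160.0069 intr=0.0000 cont=0.4946 V=0.4946[hold]  S*(6)=91.5000
k=5: j=0 S=57.4323 intr=67.0877 cont=67.0140 V=67.0877[EX]; j=1 S=69.1930 intr=55.3270 cont=55.2533 V=55.3270[EX]; j=2 S=83.3620 intr=41.1580 cont=41.0843 V=41.1580[EX]; j=3 S=100.4324 intr=24.0876 cont=25.0783 V=25.0783[hold]; j=4 S=120.9985 intr=3.5215 cont=10.8663 V=10.8663[hold]; j=5 S=145.7759 intr=0.0000 cont=2.7175 V=2.7175[hold]  S*(5)=83.3620
k=4: j=0 S=63.0390 intr=61.4810 cont=61.4073 V=61.4810[EX]; j=1 S=75.9478 intr=48.5722 cont=48.4985 V=48.5722[EX]; j=2 S=91.5000 intr=33.0200 cont=33.4215 V=33.4215[hold]; j=3 S=110.2369 intr=14.2831 cont=18.2471 V=18.2471[hold]; j=4 S=132.8106 intr=0.0000 cont=6.9516 V=6.9516[hold]  S*(4)=75.9478
k=3: j=0 S=69.1930 intr=55.3270 cont=55.2533 V=55.3270[EX]; j=1 S=83.3620 intr=41.1580 cont=41.2769 V=41.2769[hold]; j=2 S=100.4324 intr=24.0876 cont=26.1238 V=26.1238[hold]; j=3 S=120.9985 intr=3.5215 cont=12.8188 V=12.8188[hold]  S*(3)=69.1930
k=2: j=0 S=75.9478 intr=48.5722 cont=48.5556 V=48.5722[EX]; j=1 S=91.5000 intr=33.0200 cont=33.9848 V=33.9848[hold]; j=2 S=110.2369 intr=14.2831 cont=19.7270 V=19.7270[hold]  S*(2)=75.9478
k=1: j=0 S=83.3620 intr=41.1580 cont=41.5471 V=41.5471[hold]; j=1 S=100.4324 intr=24.0876 cont=27.1264 V=27.1264[hold]  S*(1)=-
k=0: j=0 S=91.5000 intr=33.0200 cont=34.6061 V=34.6061[hold]  S*(0)=-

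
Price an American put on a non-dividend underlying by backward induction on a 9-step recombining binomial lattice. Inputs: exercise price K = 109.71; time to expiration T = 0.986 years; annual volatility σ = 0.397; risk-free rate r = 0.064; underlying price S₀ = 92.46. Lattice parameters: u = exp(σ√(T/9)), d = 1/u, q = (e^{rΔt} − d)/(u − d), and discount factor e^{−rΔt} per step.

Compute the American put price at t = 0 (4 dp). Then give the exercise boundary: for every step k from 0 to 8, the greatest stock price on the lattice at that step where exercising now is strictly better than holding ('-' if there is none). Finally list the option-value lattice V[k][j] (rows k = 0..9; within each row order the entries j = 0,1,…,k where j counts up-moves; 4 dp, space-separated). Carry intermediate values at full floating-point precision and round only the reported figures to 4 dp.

Δt=0.10956  u=1.14043  d=0.87686  q=0.49389  discount=0.99301
step 9 (expiry): payoffs max(K−S,0) = 81.3737 72.8565 61.7792 47.3724 28.6352 4.2660 0.0000 0.0000 0.0000 0.0000
step 8: (k=8,j=0): S=32.3155, (K−S)⁺=77.3945, hold=76.6280 ⇒ V=77.3945 exercise | (k=8,j=1): S=42.0287, (K−S)⁺=67.6813, hold=66.9147 ⇒ V=67.6813 exercise | (k=8,j=2): S=54.6616, (K−S)⁺=55.0484, hold=54.2819 ⇒ V=55.0484 exercise | (k=8,j=3): S=71.0916, (K−S)⁺=38.6184, hold=37.8519 ⇒ V=38.6184 exercise | (k=8,j=4): S=92.4600, (K−S)⁺=17.2500, hold=16.4835 ⇒ V=17.2500 exercise | (k=8,j=5): S=120.2513, (K−S)⁺=0.0000, hold=2.1440 ⇒ V=2.1440 continue | (k=8,j=6): S=156.3960, (K−S)⁺=0.0000, hold=0.0000 ⇒ V=0.0000 continue | (k=8,j=7): S=203.4049, (K−S)⁺=0.0000, hold=0.0000 ⇒ V=0.0000 continue | (k=8,j=8): S=264.5436, (K−S)⁺=0.0000, hold=0.0000 ⇒ V=0.0000 continue  boundary S*=92.4600
step 7: (k=7,j=0): S=36.8535, (K−S)⁺=72.8565, hold=72.0900 ⇒ V=72.8565 exercise | (k=7,j=1): S=47.9308, (K−S)⁺=61.7792, hold=61.0127 ⇒ V=61.7792 exercise | (k=7,j=2): S=62.3376, (K−S)⁺=47.3724, hold=46.6058 ⇒ V=47.3724 exercise | (k=7,j=3): S=81.0748, (K−S)⁺=28.6352, hold=27.8686 ⇒ V=28.6352 exercise | (k=7,j=4): S=105.4440, (K−S)⁺=4.2660, hold=9.7209 ⇒ V=9.7209 continue | (k=7,j=5): S=137.1379, (K−S)⁺=0.0000, hold=1.0775 ⇒ V=1.0775 continue | (k=7,j=6): S=178.3584, (K−S)⁺=0.0000, hold=0.0000 ⇒ V=0.0000 continue | (k=7,j=7): S=231.9687, (K−S)⁺=0.0000, hold=0.0000 ⇒ V=0.0000 continue  boundary S*=81.0748
step 6: (k=6,j=0): S=42.0287, (K−S)⁺=67.6813, hold=66.9147 ⇒ V=67.6813 exercise | (k=6,j=1): S=54.6616, (K−S)⁺=55.0484, hold=54.2819 ⇒ V=55.0484 exercise | (k=6,j=2): S=71.0916, (K−S)⁺=38.6184, hold=37.8519 ⇒ V=38.6184 exercise | (k=6,j=3): S=92.4600, (K−S)⁺=17.2500, hold=19.1587 ⇒ V=19.1587 continue | (k=6,j=4): S=120.2513, (K−S)⁺=0.0000, hold=5.4139 ⇒ V=5.4139 continue | (k=6,j=5): S=156.3960, (K−S)⁺=0.0000, hold=0.5415 ⇒ V=0.5415 continue | (k=6,j=6): S=203.4049, (K−S)⁺=0.0000, hold=0.0000 ⇒ V=0.0000 continue  boundary S*=71.0916
step 5: (k=5,j=0): S=47.9308, (K−S)⁺=61.7792, hold=61.0127 ⇒ V=61.7792 exercise | (k=5,j=1): S=62.3376, (K−S)⁺=47.3724, hold=46.6058 ⇒ V=47.3724 exercise | (k=5,j=2): S=81.0748, (K−S)⁺=28.6352, hold=28.8048 ⇒ V=28.8048 continue | (k=5,j=3): S=105.4440, (K−S)⁺=4.2660, hold=12.2838 ⇒ V=12.2838 continue | (k=5,j=4): S=137.1379, (K−S)⁺=0.0000, hold=2.9864 ⇒ V=2.9864 continue | (k=5,j=5): S=178.3584, (K−S)⁺=0.0000, hold=0.2722 ⇒ V=0.2722 continue  boundary S*=62.3376
step 4: (k=4,j=0): S=54.6616, (K−S)⁺=55.0484, hold=54.2819 ⇒ V=55.0484 exercise | (k=4,j=1): S=71.0916, (K−S)⁺=38.6184, hold=37.9351 ⇒ V=38.6184 exercise | (k=4,j=2): S=92.4600, (K−S)⁺=17.2500, hold=20.5009 ⇒ V=20.5009 continue | (k=4,j=3): S=120.2513, (K−S)⁺=0.0000, hold=7.6382 ⇒ V=7.6382 continue | (k=4,j=4): S=156.3960, (K−S)⁺=0.0000, hold=1.6344 ⇒ V=1.6344 continue  boundary S*=71.0916
step 3: (k=3,j=0): S=62.3376, (K−S)⁺=47.3724, hold=46.6058 ⇒ V=47.3724 exercise | (k=3,j=1): S=81.0748, (K−S)⁺=28.6352, hold=29.4630 ⇒ V=29.4630 continue | (k=3,j=2): S=105.4440, (K−S)⁺=4.2660, hold=14.0493 ⇒ V=14.0493 continue | (k=3,j=3): S=137.1379, (K−S)⁺=0.0000, hold=4.6403 ⇒ V=4.6403 continue  boundary S*=62.3376
step 2: (k=2,j=0): S=71.0916, (K−S)⁺=38.6184, hold=38.2579 ⇒ V=38.6184 exercise | (k=2,j=1): S=92.4600, (K−S)⁺=17.2500, hold=21.6976 ⇒ V=21.6976 continue | (k=2,j=2): S=120.2513, (K−S)⁺=0.0000, hold=9.3365 ⇒ V=9.3365 continue  boundary S*=71.0916
step 1: (k=1,j=0): S=81.0748, (K−S)⁺=28.6352, hold=30.0499 ⇒ V=30.0499 continue | (k=1,j=1): S=105.4440, (K−S)⁺=4.2660, hold=15.4836 ⇒ V=15.4836 continue  boundary S*=-
step 0: (k=0,j=0): S=92.4600, (K−S)⁺=17.2500, hold=22.6961 ⇒ V=22.6961 continue  boundary S*=-

price = 22.6961
boundary = - - 71.0916 62.3376 71.0916 62.3376 71.0916 81.0748 92.4600
tree:
22.6961
30.0499 15.4836
38.6184 21.6976 9.3365
47.3724 29.4630 14.0493 4.6403
55.0484 38.6184 20.5009 7.6382 1.6344
61.7792 47.3724 28.8048 12.2838 2.9864 0.2722
67.6813 55.0484 38.6184 19.1587 5.4139 0.5415 0.0000
72.8565 61.7792 47.3724 28.6352 9.7209 1.0775 0.0000 0.0000
77.3945 67.6813 55.0484 38.6184 17.2500 2.1440 0.0000 0.0000 0.0000
81.3737 72.8565 61.7792 47.3724 28.6352 4.2660 0.0000 0.0000 0.0000 0.0000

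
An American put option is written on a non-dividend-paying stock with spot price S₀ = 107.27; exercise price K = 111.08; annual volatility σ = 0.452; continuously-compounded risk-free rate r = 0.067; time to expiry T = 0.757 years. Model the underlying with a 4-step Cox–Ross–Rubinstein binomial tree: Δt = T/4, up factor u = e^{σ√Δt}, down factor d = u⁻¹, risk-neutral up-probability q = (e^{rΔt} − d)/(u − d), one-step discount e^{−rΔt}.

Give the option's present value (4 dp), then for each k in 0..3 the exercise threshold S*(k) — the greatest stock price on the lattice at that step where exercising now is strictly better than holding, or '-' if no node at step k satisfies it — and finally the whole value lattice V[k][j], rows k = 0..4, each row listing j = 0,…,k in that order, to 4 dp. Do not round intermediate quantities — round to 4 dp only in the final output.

Δt=0.18925  u=1.21730  d=0.82149  q=0.48324  discount=0.98740
step 4 (expiry): payoffs max(K−S,0) = 62.2269 38.6889 3.8100 0.0000 0.0000
step 3: (k=3,j=0): S=59.4687, (K−S)⁺=51.6113, hold=50.2117 ⇒ V=51.6113 exercise | (k=3,j=1): S=88.1215, (K−S)⁺=22.9585, hold=21.5590 ⇒ V=22.9585 exercise | (k=3,j=2): S=130.5795, (K−S)⁺=0.0000, hold=1.9441 ⇒ V=1.9441 continue | (k=3,j=3): S=193.4943, (K−S)⁺=0.0000, hold=0.0000 ⇒ V=0.0000 continue  boundary S*=88.1215
step 2: (k=2,j=0): S=72.3911, (K−S)⁺=38.6889, hold=37.2893 ⇒ V=38.6889 exercise | (k=2,j=1): S=107.2700, (K−S)⁺=3.8100, hold=12.6422 ⇒ V=12.6422 continue | (k=2,j=2): S=158.9540, (K−S)⁺=0.0000, hold=0.9920 ⇒ V=0.9920 continue  boundary S*=72.3911
step 1: (k=1,j=0): S=88.1215, (K−S)⁺=22.9585, hold=25.7733 ⇒ V=25.7733 continue | (k=1,j=1): S=130.5795, (K−S)⁺=0.0000, hold=6.9240 ⇒ V=6.9240 continue  boundary S*=-
step 0: (k=0,j=0): S=107.2700, (K−S)⁺=3.8100, hold=16.4546 ⇒ V=16.4546 continue  boundary S*=-

price = 16.4546
boundary = - - 72.3911 88.1215
tree:
16.4546
25.7733 6.9240
38.6889 12.6422 0.9920
51.6113 22.9585 1.9441 0.0000
62.2269 38.6889 3.8100 0.0000 0.0000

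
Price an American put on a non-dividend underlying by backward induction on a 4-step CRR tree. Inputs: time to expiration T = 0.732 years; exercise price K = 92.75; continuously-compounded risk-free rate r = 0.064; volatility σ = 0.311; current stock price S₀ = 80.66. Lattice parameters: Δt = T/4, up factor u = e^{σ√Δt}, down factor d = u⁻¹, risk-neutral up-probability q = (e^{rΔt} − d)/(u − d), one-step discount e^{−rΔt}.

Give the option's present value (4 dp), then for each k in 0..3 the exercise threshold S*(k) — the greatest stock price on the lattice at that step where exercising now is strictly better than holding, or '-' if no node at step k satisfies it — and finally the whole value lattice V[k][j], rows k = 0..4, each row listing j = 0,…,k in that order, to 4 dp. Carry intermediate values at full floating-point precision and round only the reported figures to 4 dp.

params: Δt=0.18300 u=1.14230 d=0.87543 q=0.51093 e^(-rΔt)=0.98836
t_4 payoffs: 45.3758 30.9341 12.0900 0.0000 0.0000
t_3: node(3,0) S=54.1154 payoff=38.6346 vs cont=37.5546 → 38.6346 [stop]  node(3,1) S=70.6121 payoff=22.1379 vs cont=21.0579 → 22.1379 [stop]  node(3,2) S=92.1377 payoff=0.6123 vs cont=5.8440 → 5.8440 [wait]  node(3,3) S=120.2251 payoff=0.0000 vs cont=0.0000 → 0.0000 [wait]  ⇒ S*(3)=70.6121
t_2: node(2,0) S=61.8159 payoff=30.9341 vs cont=29.8542 → 30.9341 [stop]  node(2,1) S=80.6600 payoff=12.0900 vs cont=13.6519 → 13.6519 [wait]  node(2,2) S=105.2486 payoff=0.0000 vs cont=2.8248 → 2.8248 [wait]  ⇒ S*(2)=61.8159
t_1: node(1,0) S=70.6121 payoff=22.1379 vs cont=21.8467 → 22.1379 [stop]  node(1,1) S=92.1377 payoff=0.6123 vs cont=8.0255 → 8.0255 [wait]  ⇒ S*(1)=70.6121
t_0: node(0,0) S=80.6600 payoff=12.0900 vs cont=14.7536 → 14.7536 [wait]  ⇒ S*(0)=-

price = 14.7536
boundary = - 70.6121 61.8159 70.6121
tree:
14.7536
22.1379 8.0255
30.9341 13.6519 2.8248
38.6346 22.1379 5.8440 0.0000
45.3758 30.9341 12.0900 0.0000 0.0000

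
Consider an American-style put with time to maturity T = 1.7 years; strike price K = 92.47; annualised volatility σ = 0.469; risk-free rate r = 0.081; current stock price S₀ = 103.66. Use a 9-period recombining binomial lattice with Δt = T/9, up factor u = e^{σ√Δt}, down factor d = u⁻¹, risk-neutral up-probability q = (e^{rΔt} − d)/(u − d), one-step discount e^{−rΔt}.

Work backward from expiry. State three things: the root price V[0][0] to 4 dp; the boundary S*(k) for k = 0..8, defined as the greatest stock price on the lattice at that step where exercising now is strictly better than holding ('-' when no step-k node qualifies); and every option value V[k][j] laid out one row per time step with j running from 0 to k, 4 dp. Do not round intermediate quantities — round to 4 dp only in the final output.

Δt=0.18889, u=1.22609, d=0.81560, q=0.48678, disc=e^(-rΔt)=0.98482
k=9 terminal: V=max(K-S,0) → 75.9162 67.5846 55.0596 36.2307 7.9251 0.0000 0.0000 0.0000 0.0000 0.0000
k=8: j=0 S=20.2965 intr=72.1735 cont=70.7695 V=72.1735[EX]; j=1 S=30.5118 intr=61.9582 cont=60.5542 V=61.9582[EX]; j=2 S=45.8686 intr=46.6014 cont=45.1973 V=46.6014[EX]; j=3 S=68.9546 intr=23.5154 cont=22.1113 V=23.5154[EX]; j=4 S=103.6600 intr=0.0000 cont=4.0056 V=4.0056[hold]; j=5 S=155.8328 intr=0.0000 cont=0.0000 V=0.0000[hold]; j=6 S=234.2646 intr=0.0000 cont=0.0000 V=0.0000[hold]; j=7 S=352.1716 intr=0.0000 cont=0.0000 V=0.0000[hold]; j=8 S=529.4222 intr=0.0000 cont=0.0000 V=0.0000[hold]  S*(8)=68.9546
k=7: j=0 S=24.8854 intr=67.5846 cont=66.1806 V=67.5846[EX]; j=1 S=37.4104 intr=55.0596 cont=53.6556 V=55.0596[EX]; j=2 S=56.2393 intr=36.2307 cont=34.8267 V=36.2307[EX]; j=3 S=84.5449 intr=7.9251 cont=13.8056 V=13.8056[hold]; j=4 S=127.0969 intr=0.0000 cont=2.0246 V=2.0246[hold]; j=5 S=191.0657 intr=0.0000 cont=0.0000 V=0.0000[hold]; j=6 S=287.2305 intr=0.0000 cont=0.0000 V=0.0000[hold]; j=7 S=431.7956 intr=0.0000 cont=0.0000 V=0.0000[hold]  S*(7)=56.2393
k=6: j=0 S=30.5118 intr=61.9582 cont=60.5542 V=61.9582[EX]; j=1 S=45.8686 intr=46.6014 cont=45.1973 V=46.6014[EX]; j=2 S=68.9546 intr=23.5154 cont=24.9304 V=24.9304[hold]; j=3 S=103.6600 intr=0.0000 cont=7.9483 V=7.9483[hold]; j=4 S=155.8328 intr=0.0000 cont=1.0233 V=1.0233[hold]; j=5 S=234.2646 intr=0.0000 cont=0.0000 V=0.0000[hold]; j=6 S=352.1716 intr=0.0000 cont=0.0000 V=0.0000[hold]  S*(6)=45.8686
k=5: j=0 S=37.4104 intr=55.0596 cont=53.6556 V=55.0596[EX]; j=1 S=56.2393 intr=36.2307 cont=35.5050 V=36.2307[EX]; j=2 S=84.5449 intr=7.9251 cont=16.4109 V=16.4109[hold]; j=3 S=127.0969 intr=0.0000 cont=4.5079 V=4.5079[hold]; j=4 S=191.0657 intr=0.0000 cont=0.5172 V=0.5172[hold]; j=5 S=287.2305 intr=0.0000 cont=0.0000 V=0.0000[hold]  S*(5)=56.2393
k=4: j=0 S=45.8686 intr=46.6014 cont=45.1973 V=46.6014[EX]; j=1 S=68.9546 intr=23.5154 cont=26.1793 V=26.1793[hold]; j=2 S=103.6600 intr=0.0000 cont=10.4556 V=10.4556[hold]; j=3 S=155.8328 intr=0.0000 cont=2.5264 V=2.5264[hold]; j=4 S=234.2646 intr=0.0000 cont=0.2614 V=0.2614[hold]  S*(4)=45.8686
k=3: j=0 S=56.2393 intr=36.2307 cont=36.1038 V=36.2307[EX]; j=1 S=84.5449 intr=7.9251 cont=18.2441 V=18.2441[hold]; j=2 S=127.0969 intr=0.0000 cont=6.4957 V=6.4957[hold]; j=3 S=191.0657 intr=0.0000 cont=1.4022 V=1.4022[hold]  S*(3)=56.2393
k=2: j=0 S=68.9546 intr=23.5154 cont=27.0581 V=27.0581[hold]; j=1 S=103.6600 intr=0.0000 cont=12.3351 V=12.3351[hold]; j=2 S=155.8328 intr=0.0000 cont=3.9553 V=3.9553[hold]  S*(2)=-
k=1: j=0 S=84.5449 intr=7.9251 cont=19.5893 V=19.5893[hold]; j=1 S=127.0969 intr=0.0000 cont=8.1307 V=8.1307[hold]  S*(1)=-
k=0: j=0 S=103.6600 intr=0.0000 cont=13.7988 V=13.7988[hold]  S*(0)=-

price = 13.7988
boundary = - - - 56.2393 45.8686 56.2393 45.8686 56.2393 68.9546
tree:
13.7988
19.5893 8.1307
27.0581 12.3351 3.9553
36.2307 18.2441 6.4957 1.4022
46.6014 26.1793 10.4556 2.5264 0.2614
55.0596 36.2307 16.4109 4.5079 0.5172 0.0000
61.9582 46.6014 24.9304 7.9483 1.0233 0.0000 0.0000
67.5846 55.0596 36.2307 13.8056 2.0246 0.0000 0.0000 0.0000
72.1735 61.9582 46.6014 23.5154 4.0056 0.0000 0.0000 0.0000 0.0000
75.9162 67.5846 55.0596 36.2307 7.9251 0.0000 0.0000 0.0000 0.0000 0.0000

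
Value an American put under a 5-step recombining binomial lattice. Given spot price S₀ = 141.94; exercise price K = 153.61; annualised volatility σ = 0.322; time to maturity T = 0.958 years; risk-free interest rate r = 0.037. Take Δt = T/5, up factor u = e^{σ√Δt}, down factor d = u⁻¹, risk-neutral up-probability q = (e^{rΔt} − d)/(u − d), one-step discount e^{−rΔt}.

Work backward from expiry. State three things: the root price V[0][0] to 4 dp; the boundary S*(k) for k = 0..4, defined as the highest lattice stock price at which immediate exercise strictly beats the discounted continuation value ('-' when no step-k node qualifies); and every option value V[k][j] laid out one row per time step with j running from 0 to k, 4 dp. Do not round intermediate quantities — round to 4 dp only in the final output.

price = 22.4780
boundary = - - 107.0731 92.9968 107.0731
tree:
22.4780
33.0561 11.7935
46.5369 19.5037 3.9392
60.6132 31.0400 7.7785 0.0000
72.8389 46.5369 15.3597 0.0000 0.0000
83.4574 60.6132 30.3300 0.0000 0.0000 0.0000

Δt=0.19160, u=1.15136, d=0.86854, q=0.48998, disc=e^(-rΔt)=0.99294
k=5 terminal: V=max(K-S,0) → 83.4574 60.6132 30.3300 0.0000 0.0000 0.0000
k=4: j=0 S=80.7711 intr=72.8389 cont=71.7538 V=72.8389[EX]; j=1 S=107.0731 intr=46.5369 cont=45.4518 V=46.5369[EX]; j=2 S=141.9400 intr=11.6700 cont=15.3597 V=15.3597[hold]; j=3 S=188.1608 intr=0.0000 cont=0.0000 V=0.0000[hold]; j=4 S=249.4328 intr=0.0000 cont=0.0000 V=0.0000[hold]  S*(4)=107.0731
k=3: j=0 S=92.9968 intr=60.6132 cont=59.5280 V=60.6132[EX]; j=1 S=123.2800 intr=30.3300 cont=31.0400 V=31.0400[hold]; j=2 S=163.4244 intr=0.0000 cont=7.7785 V=7.7785[hold]; j=3 S=216.6414 intr=0.0000 cont=0.0000 V=0.0000[hold]  S*(3)=92.9968
k=2: j=0 S=107.0731 intr=46.5369 cont=45.7972 V=46.5369[EX]; j=1 S=141.9400 intr=11.6700 cont=19.5037 V=19.5037[hold]; j=2 S=188.1608 intr=0.0000 cont=3.9392 V=3.9392[hold]  S*(2)=107.0731
k=1: j=0 S=123.2800 intr=30.3300 cont=33.0561 V=33.0561[hold]; j=1 S=163.4244 intr=0.0000 cont=11.7935 V=11.7935[hold]  S*(1)=-
k=0: j=0 S=141.9400 intr=11.6700 cont=22.4780 V=22.4780[hold]  S*(0)=-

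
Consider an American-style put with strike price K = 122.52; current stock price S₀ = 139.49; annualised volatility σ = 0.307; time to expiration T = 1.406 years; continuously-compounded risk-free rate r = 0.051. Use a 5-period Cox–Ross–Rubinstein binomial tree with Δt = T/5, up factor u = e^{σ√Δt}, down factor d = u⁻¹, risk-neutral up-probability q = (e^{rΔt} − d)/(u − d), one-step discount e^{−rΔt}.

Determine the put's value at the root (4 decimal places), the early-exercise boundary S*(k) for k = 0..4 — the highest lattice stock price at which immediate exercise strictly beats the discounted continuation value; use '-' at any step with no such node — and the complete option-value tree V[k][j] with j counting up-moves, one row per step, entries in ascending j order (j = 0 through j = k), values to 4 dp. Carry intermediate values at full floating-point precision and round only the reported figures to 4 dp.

Δt=0.28120  u=1.17680  d=0.84976  q=0.50356  discount=0.98576
step 5 (expiry): payoffs max(K−S,0) = 60.7135 36.9271 3.9864 0.0000 0.0000 0.0000
step 4: (k=4,j=0): S=72.7337, (K−S)⁺=49.7863, hold=48.0417 ⇒ V=49.7863 exercise | (k=4,j=1): S=100.7255, (K−S)⁺=21.7945, hold=20.0499 ⇒ V=21.7945 exercise | (k=4,j=2): S=139.4900, (K−S)⁺=0.0000, hold=1.9509 ⇒ V=1.9509 continue | (k=4,j=3): S=193.1731, (K−S)⁺=0.0000, hold=0.0000 ⇒ V=0.0000 continue | (k=4,j=4): S=267.5163, (K−S)⁺=0.0000, hold=0.0000 ⇒ V=0.0000 continue  boundary S*=100.7255
step 3: (k=3,j=0): S=85.5929, (K−S)⁺=36.9271, hold=35.1826 ⇒ V=36.9271 exercise | (k=3,j=1): S=118.5336, (K−S)⁺=3.9864, hold=11.6340 ⇒ V=11.6340 continue | (k=3,j=2): S=164.1515, (K−S)⁺=0.0000, hold=0.9547 ⇒ V=0.9547 continue | (k=3,j=3): S=227.3256, (K−S)⁺=0.0000, hold=0.0000 ⇒ V=0.0000 continue  boundary S*=85.5929
step 2: (k=2,j=0): S=100.7255, (K−S)⁺=21.7945, hold=23.8461 ⇒ V=23.8461 continue | (k=2,j=1): S=139.4900, (K−S)⁺=0.0000, hold=6.1673 ⇒ V=6.1673 continue | (k=2,j=2): S=193.1731, (K−S)⁺=0.0000, hold=0.4672 ⇒ V=0.4672 continue  boundary S*=-
step 1: (k=1,j=0): S=118.5336, (K−S)⁺=3.9864, hold=14.7310 ⇒ V=14.7310 continue | (k=1,j=1): S=164.1515, (K−S)⁺=0.0000, hold=3.2500 ⇒ V=3.2500 continue  boundary S*=-
step 0: (k=0,j=0): S=139.4900, (K−S)⁺=0.0000, hold=8.8222 ⇒ V=8.8222 continue  boundary S*=-

price = 8.8222
boundary = - - - 85.5929 100.7255
tree:
8.8222
14.7310 3.2500
23.8461 6.1673 0.4672
36.9271 11.6340 0.9547 0.0000
49.7863 21.7945 1.9509 0.0000 0.0000
60.7135 36.9271 3.9864 0.0000 0.0000 0.0000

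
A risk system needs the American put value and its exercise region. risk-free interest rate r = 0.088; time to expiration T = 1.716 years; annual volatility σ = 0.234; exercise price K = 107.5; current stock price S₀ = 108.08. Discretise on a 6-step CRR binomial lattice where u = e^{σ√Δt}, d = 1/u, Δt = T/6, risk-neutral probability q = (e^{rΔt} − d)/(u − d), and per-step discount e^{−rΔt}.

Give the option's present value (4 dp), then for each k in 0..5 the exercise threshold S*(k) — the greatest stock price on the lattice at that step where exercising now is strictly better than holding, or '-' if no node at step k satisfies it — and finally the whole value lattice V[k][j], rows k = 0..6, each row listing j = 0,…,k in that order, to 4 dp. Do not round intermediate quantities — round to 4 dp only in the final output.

price = 7.3902
boundary = - - 84.1491 74.2509 84.1491 95.3668
tree:
7.3902
13.3815 3.2067
23.3509 6.4687 0.8925
33.2491 12.6113 2.1301 0.0000
41.9831 23.3509 5.0837 0.0000 0.0000
49.6897 33.2491 12.1332 0.0000 0.0000 0.0000
56.4897 41.9831 23.3509 0.0000 0.0000 0.0000 0.0000

Δt=0.28600, u=1.13331, d=0.88237, q=0.57033, disc=e^(-rΔt)=0.97515
k=6 terminal: V=max(K-S,0) → 56.4897 41.9831 23.3509 0.0000 0.0000 0.0000 0.0000
k=5: j=0 S=57.8103 intr=49.6897 cont=47.0179 V=49.6897[EX]; j=1 S=74.2509 intr=33.2491 cont=30.5773 V=33.2491[EX]; j=2 S=95.3668 intr=12.1332 cont=9.7839 V=12.1332[EX]; j=3 S=122.4879 intr=0.0000 cont=0.0000 V=0.0000[hold]; j=4 S=157.3219 intr=0.0000 cont=0.0000 V=0.0000[hold]; j=5 S=202.0622 intr=0.0000 cont=0.0000 V=0.0000[hold]  S*(5)=95.3668
k=4: j=0 S=65.5169 intr=41.9831 cont=39.3113 V=41.9831[EX]; j=1 S=84.1491 intr=23.3509 cont=20.6791 V=23.3509[EX]; j=2 S=108.0800 intr=0.0000 cont=5.0837 V=5.0837[hold]; j=3 S=138.8165 intr=0.0000 cont=0.0000 V=0.0000[hold]; j=4 S=178.2942 intr=0.0000 cont=0.0000 V=0.0000[hold]  S*(4)=84.1491
k=3: j=0 S=74.2509 intr=33.2491 cont=30.5773 V=33.2491[EX]; j=1 S=95.3668 intr=12.1332 cont=12.6113 V=12.6113[hold]; j=2 S=122.4879 intr=0.0000 cont=2.1301 V=2.1301[hold]; j=3 S=157.3219 intr=0.0000 cont=0.0000 V=0.0000[hold]  S*(3)=74.2509
k=2: j=0 S=84.1491 intr=23.3509 cont=20.9450 V=23.3509[EX]; j=1 S=108.0800 intr=0.0000 cont=6.4687 V=6.4687[hold]; j=2 S=138.8165 intr=0.0000 cont=0.8925 V=0.8925[hold]  S*(2)=84.1491
k=1: j=0 S=95.3668 intr=12.1332 cont=13.3815 V=13.3815[hold]; j=1 S=122.4879 intr=0.0000 cont=3.2067 V=3.2067[hold]  S*(1)=-
k=0: j=0 S=108.0800 intr=0.0000 cont=7.3902 V=7.3902[hold]  S*(0)=-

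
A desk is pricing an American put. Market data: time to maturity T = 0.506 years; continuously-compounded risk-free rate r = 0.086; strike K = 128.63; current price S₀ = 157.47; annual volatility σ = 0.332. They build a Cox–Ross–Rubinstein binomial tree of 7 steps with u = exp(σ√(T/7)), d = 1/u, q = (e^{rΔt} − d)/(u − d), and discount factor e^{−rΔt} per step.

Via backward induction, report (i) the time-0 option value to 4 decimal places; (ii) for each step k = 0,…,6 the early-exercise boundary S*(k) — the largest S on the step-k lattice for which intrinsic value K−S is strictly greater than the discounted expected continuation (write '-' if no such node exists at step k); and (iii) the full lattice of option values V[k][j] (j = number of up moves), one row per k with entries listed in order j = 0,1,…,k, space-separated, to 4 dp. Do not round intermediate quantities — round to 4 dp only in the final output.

params: Δt=0.07229 u=1.09337 d=0.91461 q=0.51258 e^(-rΔt)=0.99380
t_7 payoffs: 44.3281 27.8513 8.1540 0.0000 0.0000 0.0000 0.0000 0.0000
t_6: node(6,0) S=92.1729 payoff=36.4571 vs cont=35.6600 → 36.4571 [stop]  node(6,1) S=110.1881 payoff=18.4419 vs cont=17.6447 → 18.4419 [stop]  node(6,2) S=131.7244 payoff=0.0000 vs cont=3.9498 → 3.9498 [wait]  node(6,3) S=157.4700 payoff=0.0000 vs cont=0.0000 → 0.0000 [wait]  node(6,4) S=188.2476 payoff=0.0000 vs cont=0.0000 → 0.0000 [wait]  node(6,5) S=225.0407 payoff=0.0000 vs cont=0.0000 → 0.0000 [wait]  node(6,6) S=269.0250 payoff=0.0000 vs cont=0.0000 → 0.0000 [wait]  ⇒ S*(6)=110.1881
t_5: node(5,0) S=100.7787 payoff=27.8513 vs cont=27.0541 → 27.8513 [stop]  node(5,1) S=120.4760 payoff=8.1540 vs cont=10.9452 → 10.9452 [wait]  node(5,2) S=144.0231 payoff=0.0000 vs cont=1.9133 → 1.9133 [wait]  node(5,3) S=172.1724 payoff=0.0000 vs cont=0.0000 → 0.0000 [wait]  node(5,4) S=205.8236 payoff=0.0000 vs cont=0.0000 → 0.0000 [wait]  node(5,5) S=246.0519 payoff=0.0000 vs cont=0.0000 → 0.0000 [wait]  ⇒ S*(5)=100.7787
t_4: node(4,0) S=110.1881 payoff=18.4419 vs cont=19.0666 → 19.0666 [wait]  node(4,1) S=131.7244 payoff=0.0000 vs cont=6.2764 → 6.2764 [wait]  node(4,2) S=157.4700 payoff=0.0000 vs cont=0.9268 → 0.9268 [wait]  node(4,3) S=188.2476 payoff=0.0000 vs cont=0.0000 → 0.0000 [wait]  node(4,4) S=225.0407 payoff=0.0000 vs cont=0.0000 → 0.0000 [wait]  ⇒ S*(4)=-
t_3: node(3,0) S=120.4760 payoff=8.1540 vs cont=12.4330 → 12.4330 [wait]  node(3,1) S=144.0231 payoff=0.0000 vs cont=3.5124 → 3.5124 [wait]  node(3,2) S=172.1724 payoff=0.0000 vs cont=0.4489 → 0.4489 [wait]  node(3,3) S=205.8236 payoff=0.0000 vs cont=0.0000 → 0.0000 [wait]  ⇒ S*(3)=-
t_2: node(2,0) S=131.7244 payoff=0.0000 vs cont=7.8117 → 7.8117 [wait]  node(2,1) S=157.4700 payoff=0.0000 vs cont=1.9301 → 1.9301 [wait]  node(2,2) S=188.2476 payoff=0.0000 vs cont=0.2175 → 0.2175 [wait]  ⇒ S*(2)=-
t_1: node(1,0) S=144.0231 payoff=0.0000 vs cont=4.7672 → 4.7672 [wait]  node(1,1) S=172.1724 payoff=0.0000 vs cont=1.0457 → 1.0457 [wait]  ⇒ S*(1)=-
t_0: node(0,0) S=157.4700 payoff=0.0000 vs cont=2.8419 → 2.8419 [wait]  ⇒ S*(0)=-

price = 2.8419
boundary = - - - - - 100.7787 110.1881
tree:
2.8419
4.7672 1.0457
7.8117 1.9301 0.2175
12.4330 3.5124 0.4489 0.0000
19.0666 6.2764 0.9268 0.0000 0.0000
27.8513 10.9452 1.9133 0.0000 0.0000 0.0000
36.4571 18.4419 3.9498 0.0000 0.0000 0.0000 0.0000
44.3281 27.8513 8.1540 0.0000 0.0000 0.0000 0.0000 0.0000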